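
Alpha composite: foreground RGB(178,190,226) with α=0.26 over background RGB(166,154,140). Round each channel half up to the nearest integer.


C = α×F + (1-α)×B, with 1-α = 0.74
R: 0.26×178 + 0.74×166 = 46.28 + 122.84 = 169.12 → 169
G: 0.26×190 + 0.74×154 = 49.40 + 113.96 = 163.36 → 163
B: 0.26×226 + 0.74×140 = 58.76 + 103.60 = 162.36 → 162
= RGB(169, 163, 162)


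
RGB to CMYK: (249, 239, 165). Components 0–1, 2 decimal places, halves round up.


R'=249/255≈0.9765, G'=239/255≈0.9373, B'=165/255≈0.6471
K = 1 - max(R',G',B') = 1 - 249/255 = 6/255 = 0.02352… → 0.02
(1-R'-K)/(1-K) simplifies to (max-R)/max with max = 249:
C = (249-249)/249 = 0/249 = 0 → 0.00
M = (249-239)/249 = 10/249 = 0.04016… → 0.04
Y = (249-165)/249 = 84/249 = 0.33734… → 0.34
= CMYK(0.00, 0.04, 0.34, 0.02)


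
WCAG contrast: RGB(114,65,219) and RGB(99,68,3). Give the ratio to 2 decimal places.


Linearize each sRGB channel c=v/255: c/12.92 if c ≤ 0.04045 else ((c+0.055)/1.055)^2.4
L = 0.2126×R_lin + 0.7152×G_lin + 0.0722×B_lin
Color 1 (114,65,219):
  R=114: 114/255≈0.4471 > 0.04045 → ((0.4471+0.055)/1.055)^2.4 ≈ 0.16827
  G=65: 65/255≈0.2549 > 0.04045 → ((0.2549+0.055)/1.055)^2.4 ≈ 0.05286
  B=219: 219/255≈0.8588 > 0.04045 → ((0.8588+0.055)/1.055)^2.4 ≈ 0.70838
  L1 = 0.2126×0.16827 + 0.7152×0.05286 + 0.0722×0.70838 ≈ 0.12472
Color 2 (99,68,3):
  R=99: 99/255≈0.3882 > 0.04045 → ((0.3882+0.055)/1.055)^2.4 ≈ 0.12477
  G=68: 68/255≈0.2667 > 0.04045 → ((0.2667+0.055)/1.055)^2.4 ≈ 0.05781
  B=3: 3/255≈0.0118 ≤ 0.04045 → 0.0118/12.92 ≈ 0.00091
  L2 = 0.2126×0.12477 + 0.7152×0.05781 + 0.0722×0.00091 ≈ 0.06793
Lighter = 0.12472, Darker = 0.06793
Ratio = (L_lighter + 0.05) / (L_darker + 0.05)
Ratio = (0.12472 + 0.05) / (0.06793 + 0.05) = 0.17472 / 0.11793 ≈ 1.4815
Ratio ≈ 1.48:1


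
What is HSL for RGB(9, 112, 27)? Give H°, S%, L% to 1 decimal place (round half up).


Normalize: R'=9/255≈0.0353, G'=112/255≈0.4392, B'=27/255≈0.1059
Max=112/255, Min=9/255, Δ=Max-Min=103/255
L = (Max+Min)/2 = (112+9)/510 = 121/510 = 0.23725… → L = 23.7%
L ≤ 0.5 → S = Δ/(Max+Min) = 103/(112+9) = 103/121 = 0.85123… → S = 85.1%
(the 1/255 factors cancel in S and H, so raw channel differences can be used)
Max is G' → H = 60 × ((B-R)/Δ + 2) = 60 × ((27-9)/103 + 2)
  18/103 + 2 = 0.1747… + 2 = 2.1747…
  H = 60 × 2.1747… = 130.485…° → H = 130.5°
= HSL(130.5°, 85.1%, 23.7%)


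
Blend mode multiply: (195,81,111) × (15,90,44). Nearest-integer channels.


Multiply: C = A×B/255, rounded to nearest integer
R: 195×15/255 = 2925/255 ≈ 11.471 → 11
G: 81×90/255 = 7290/255 ≈ 28.588 → 29
B: 111×44/255 = 4884/255 ≈ 19.153 → 19
= RGB(11, 29, 19)


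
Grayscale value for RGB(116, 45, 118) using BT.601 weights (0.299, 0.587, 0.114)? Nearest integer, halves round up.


Gray = 0.299×R + 0.587×G + 0.114×B
Gray = 0.299×116 + 0.587×45 + 0.114×118
Gray = 34.684 + 26.415 + 13.452
Gray = 74.551 → round half up → 75
Gray = 75


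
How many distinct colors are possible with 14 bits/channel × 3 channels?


Total bits = 14 bits/channel × 3 channels = 42 bits
Distinct colors = 2^42
= 4,398,046,511,104 colors


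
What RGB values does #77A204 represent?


77 → 119 (R)
A2 → 162 (G)
04 → 4 (B)
= RGB(119, 162, 4)


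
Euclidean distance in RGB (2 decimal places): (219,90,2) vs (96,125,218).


d = √[(R₁-R₂)² + (G₁-G₂)² + (B₁-B₂)²]
d = √[(219-96)² + (90-125)² + (2-218)²]
d = √[15129 + 1225 + 46656]
d = √63010
d ≈ 251.02


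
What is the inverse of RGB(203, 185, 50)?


Invert: (255-R, 255-G, 255-B)
R: 255-203 = 52
G: 255-185 = 70
B: 255-50 = 205
= RGB(52, 70, 205)


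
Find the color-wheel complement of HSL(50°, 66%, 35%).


Complement = opposite side of color wheel = hue + 180°
H' = (50 + 180) mod 360 = 230°
S and L unchanged.
= HSL(230°, 66%, 35%)


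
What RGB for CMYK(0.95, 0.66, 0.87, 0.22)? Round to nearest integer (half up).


R = 255 × (1-C) × (1-K) = 255 × 0.05 × 0.78 = 9.945 → 10
G = 255 × (1-M) × (1-K) = 255 × 0.34 × 0.78 = 67.626 → 68
B = 255 × (1-Y) × (1-K) = 255 × 0.13 × 0.78 = 25.857 → 26
= RGB(10, 68, 26)


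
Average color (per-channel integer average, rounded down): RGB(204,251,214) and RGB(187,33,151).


Midpoint: each channel = ⌊(C₁+C₂)/2⌋
R: ⌊(204+187)/2⌋ = 195
G: ⌊(251+33)/2⌋ = 142
B: ⌊(214+151)/2⌋ = 182
= RGB(195, 142, 182)


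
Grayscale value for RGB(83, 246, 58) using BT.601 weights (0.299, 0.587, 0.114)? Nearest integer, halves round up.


Gray = 0.299×R + 0.587×G + 0.114×B
Gray = 0.299×83 + 0.587×246 + 0.114×58
Gray = 24.817 + 144.402 + 6.612
Gray = 175.831 → round half up → 176
Gray = 176


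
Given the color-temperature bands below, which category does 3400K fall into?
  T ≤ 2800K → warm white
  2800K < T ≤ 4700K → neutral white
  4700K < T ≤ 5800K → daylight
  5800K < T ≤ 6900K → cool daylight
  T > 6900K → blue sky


Temperature: 3400K
2800K < 3400K ≤ 4700K → neutral white
Classification: neutral white


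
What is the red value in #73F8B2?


Color: #73F8B2
R = 73 = 115
G = F8 = 248
B = B2 = 178
Red = 115


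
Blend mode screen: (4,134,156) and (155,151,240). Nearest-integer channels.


Screen: C = 255 - (255-A)×(255-B)/255, rounded to nearest integer
R: 255 - (255-4)×(255-155)/255 = 255 - 25100/255 ≈ 255 - 98.431 = 156.569 → 157
G: 255 - (255-134)×(255-151)/255 = 255 - 12584/255 ≈ 255 - 49.349 = 205.651 → 206
B: 255 - (255-156)×(255-240)/255 = 255 - 1485/255 ≈ 255 - 5.824 = 249.176 → 249
= RGB(157, 206, 249)


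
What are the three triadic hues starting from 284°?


Triadic: equally spaced at 120° intervals
H1 = 284°
H2 = (284 + 120) mod 360 = 44°
H3 = (284 + 240) mod 360 = 164°
Triadic = 284°, 44°, 164°


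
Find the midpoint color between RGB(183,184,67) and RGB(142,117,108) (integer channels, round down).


Midpoint: each channel = ⌊(C₁+C₂)/2⌋
R: ⌊(183+142)/2⌋ = 162
G: ⌊(184+117)/2⌋ = 150
B: ⌊(67+108)/2⌋ = 87
= RGB(162, 150, 87)


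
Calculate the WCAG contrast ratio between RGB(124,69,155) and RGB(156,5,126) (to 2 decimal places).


Linearize each sRGB channel c=v/255: c/12.92 if c ≤ 0.04045 else ((c+0.055)/1.055)^2.4
L = 0.2126×R_lin + 0.7152×G_lin + 0.0722×B_lin
Color 1 (124,69,155):
  R=124: 124/255≈0.4863 > 0.04045 → ((0.4863+0.055)/1.055)^2.4 ≈ 0.20156
  G=69: 69/255≈0.2706 > 0.04045 → ((0.2706+0.055)/1.055)^2.4 ≈ 0.05951
  B=155: 155/255≈0.6078 > 0.04045 → ((0.6078+0.055)/1.055)^2.4 ≈ 0.32778
  L1 = 0.2126×0.20156 + 0.7152×0.05951 + 0.0722×0.32778 ≈ 0.10908
Color 2 (156,5,126):
  R=156: 156/255≈0.6118 > 0.04045 → ((0.6118+0.055)/1.055)^2.4 ≈ 0.33245
  G=5: 5/255≈0.0196 ≤ 0.04045 → 0.0196/12.92 ≈ 0.00152
  B=126: 126/255≈0.4941 > 0.04045 → ((0.4941+0.055)/1.055)^2.4 ≈ 0.20864
  L2 = 0.2126×0.33245 + 0.7152×0.00152 + 0.0722×0.20864 ≈ 0.08683
Lighter = 0.10908, Darker = 0.08683
Ratio = (L_lighter + 0.05) / (L_darker + 0.05)
Ratio = (0.10908 + 0.05) / (0.08683 + 0.05) = 0.15908 / 0.13683 ≈ 1.1626
Ratio ≈ 1.16:1


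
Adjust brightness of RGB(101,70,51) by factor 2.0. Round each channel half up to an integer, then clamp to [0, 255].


Multiply each channel by 2.0, round half up, clamp to [0, 255]
R: 101×2.0 = 202
G: 70×2.0 = 140
B: 51×2.0 = 102
= RGB(202, 140, 102)


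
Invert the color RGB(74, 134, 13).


Invert: (255-R, 255-G, 255-B)
R: 255-74 = 181
G: 255-134 = 121
B: 255-13 = 242
= RGB(181, 121, 242)


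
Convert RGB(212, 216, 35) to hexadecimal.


R = 212 → D4 (hex)
G = 216 → D8 (hex)
B = 35 → 23 (hex)
Hex = #D4D823


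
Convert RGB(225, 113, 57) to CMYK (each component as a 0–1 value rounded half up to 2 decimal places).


R'=225/255≈0.8824, G'=113/255≈0.4431, B'=57/255≈0.2235
K = 1 - max(R',G',B') = 1 - 225/255 = 30/255 = 0.11764… → 0.12
(1-R'-K)/(1-K) simplifies to (max-R)/max with max = 225:
C = (225-225)/225 = 0/225 = 0 → 0.00
M = (225-113)/225 = 112/225 = 0.49777… → 0.50
Y = (225-57)/225 = 168/225 = 0.74666… → 0.75
= CMYK(0.00, 0.50, 0.75, 0.12)


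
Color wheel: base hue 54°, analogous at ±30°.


Base hue: 54°
Left analog: (54 - 30) mod 360 = 24°
Right analog: (54 + 30) mod 360 = 84°
Analogous hues = 24° and 84°


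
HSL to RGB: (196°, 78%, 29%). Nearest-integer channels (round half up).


H=196°, S=0.78, L=0.29
C = (1-|2L-1|)×S = (1-|-0.42|)×0.78 = 0.4524
H' = H/60 = 196/60 ≈ 3.2667; X = C×(1-|H' mod 2 - 1|) = 0.33176
m = L - C/2 = 0.29 - 0.2262 = 0.0638
Sector ⌊H'⌋ = 3 → (R',G',B') = (0.0, 0.33176, 0.4524)
RGB = ((R'+m)×255, (G'+m)×255, (B'+m)×255) = (16.269, 100.8678, 131.631)
Round half up → RGB(16, 101, 132)


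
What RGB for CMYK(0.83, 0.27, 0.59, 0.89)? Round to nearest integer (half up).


R = 255 × (1-C) × (1-K) = 255 × 0.17 × 0.11 = 4.7685 → 5
G = 255 × (1-M) × (1-K) = 255 × 0.73 × 0.11 = 20.4765 → 20
B = 255 × (1-Y) × (1-K) = 255 × 0.41 × 0.11 = 11.5005 → 12
= RGB(5, 20, 12)


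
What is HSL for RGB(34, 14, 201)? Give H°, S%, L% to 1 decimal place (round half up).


Normalize: R'=34/255≈0.1333, G'=14/255≈0.0549, B'=201/255≈0.7882
Max=201/255, Min=14/255, Δ=Max-Min=187/255
L = (Max+Min)/2 = (201+14)/510 = 215/510 = 0.42156… → L = 42.2%
L ≤ 0.5 → S = Δ/(Max+Min) = 187/(201+14) = 187/215 = 0.86976… → S = 87.0%
(the 1/255 factors cancel in S and H, so raw channel differences can be used)
Max is B' → H = 60 × ((R-G)/Δ + 4) = 60 × ((34-14)/187 + 4)
  20/187 + 4 = 0.1069… + 4 = 4.1069…
  H = 60 × 4.1069… = 246.417…° → H = 246.4°
= HSL(246.4°, 87.0%, 42.2%)


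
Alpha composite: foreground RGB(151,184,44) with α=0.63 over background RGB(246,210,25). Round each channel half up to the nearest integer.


C = α×F + (1-α)×B, with 1-α = 0.37
R: 0.63×151 + 0.37×246 = 95.13 + 91.02 = 186.15 → 186
G: 0.63×184 + 0.37×210 = 115.92 + 77.70 = 193.62 → 194
B: 0.63×44 + 0.37×25 = 27.72 + 9.25 = 36.97 → 37
= RGB(186, 194, 37)


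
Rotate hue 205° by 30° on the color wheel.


New hue = (H + rotation) mod 360
New hue = (205 + 30) mod 360
= 235 mod 360
= 235°


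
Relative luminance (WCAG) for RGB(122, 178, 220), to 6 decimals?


Linearize each channel (sRGB transfer function): c = v/255; c_lin = c/12.92 if c ≤ 0.04045, else ((c+0.055)/1.055)^2.4
  R: 122/255 ≈ 0.478431 > 0.04045 → ((0.478431+0.055)/1.055)^2.4 ≈ 0.194618
  G: 178/255 ≈ 0.698039 > 0.04045 → ((0.698039+0.055)/1.055)^2.4 ≈ 0.445201
  B: 220/255 ≈ 0.862745 > 0.04045 → ((0.862745+0.055)/1.055)^2.4 ≈ 0.715694
R_lin = 0.194618, G_lin = 0.445201, B_lin = 0.715694
L = 0.2126×R + 0.7152×G + 0.0722×B
L = 0.2126×0.194618 + 0.7152×0.445201 + 0.0722×0.715694
L ≈ 0.411457


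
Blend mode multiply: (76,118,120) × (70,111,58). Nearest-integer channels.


Multiply: C = A×B/255, rounded to nearest integer
R: 76×70/255 = 5320/255 ≈ 20.863 → 21
G: 118×111/255 = 13098/255 ≈ 51.365 → 51
B: 120×58/255 = 6960/255 ≈ 27.294 → 27
= RGB(21, 51, 27)


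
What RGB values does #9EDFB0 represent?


9E → 158 (R)
DF → 223 (G)
B0 → 176 (B)
= RGB(158, 223, 176)


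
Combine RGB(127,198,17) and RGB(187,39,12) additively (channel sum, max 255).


Additive: each channel = min(255, C₁+C₂)
R: 127+187 = 314 → 255
G: 198+39 = 237 → 237
B: 17+12 = 29 → 29
= RGB(255, 237, 29)


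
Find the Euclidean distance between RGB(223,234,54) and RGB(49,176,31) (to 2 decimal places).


d = √[(R₁-R₂)² + (G₁-G₂)² + (B₁-B₂)²]
d = √[(223-49)² + (234-176)² + (54-31)²]
d = √[30276 + 3364 + 529]
d = √34169
d ≈ 184.85


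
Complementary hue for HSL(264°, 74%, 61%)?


Complement = opposite side of color wheel = hue + 180°
H' = (264 + 180) mod 360 = 84°
S and L unchanged.
= HSL(84°, 74%, 61%)


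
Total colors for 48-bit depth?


Colors = 2^bits = 2^48
= 281,474,976,710,656 colors


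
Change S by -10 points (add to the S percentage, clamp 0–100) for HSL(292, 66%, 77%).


Original S = 66%
Adjustment = -10 percentage points
New S = 66 + (-10) = 56
Clamp to [0, 100] → 56
= HSL(292°, 56%, 77%)


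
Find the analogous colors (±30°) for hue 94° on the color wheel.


Base hue: 94°
Left analog: (94 - 30) mod 360 = 64°
Right analog: (94 + 30) mod 360 = 124°
Analogous hues = 64° and 124°


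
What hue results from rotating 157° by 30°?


New hue = (H + rotation) mod 360
New hue = (157 + 30) mod 360
= 187 mod 360
= 187°


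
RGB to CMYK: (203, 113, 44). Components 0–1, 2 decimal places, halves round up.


R'=203/255≈0.7961, G'=113/255≈0.4431, B'=44/255≈0.1725
K = 1 - max(R',G',B') = 1 - 203/255 = 52/255 = 0.20392… → 0.20
(1-R'-K)/(1-K) simplifies to (max-R)/max with max = 203:
C = (203-203)/203 = 0/203 = 0 → 0.00
M = (203-113)/203 = 90/203 = 0.44334… → 0.44
Y = (203-44)/203 = 159/203 = 0.78325… → 0.78
= CMYK(0.00, 0.44, 0.78, 0.20)


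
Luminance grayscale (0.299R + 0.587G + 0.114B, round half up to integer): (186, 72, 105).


Gray = 0.299×R + 0.587×G + 0.114×B
Gray = 0.299×186 + 0.587×72 + 0.114×105
Gray = 55.614 + 42.264 + 11.970
Gray = 109.848 → round half up → 110
Gray = 110


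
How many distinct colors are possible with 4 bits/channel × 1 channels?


Total bits = 4 bits/channel × 1 channels = 4 bits
Distinct colors = 2^4
= 16 colors


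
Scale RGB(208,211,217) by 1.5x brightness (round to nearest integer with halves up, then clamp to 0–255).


Multiply each channel by 1.5, round half up, clamp to [0, 255]
R: 208×1.5 = 312 → clamp → 255
G: 211×1.5 = 316.5 → round → 317 → clamp → 255
B: 217×1.5 = 325.5 → round → 326 → clamp → 255
= RGB(255, 255, 255)


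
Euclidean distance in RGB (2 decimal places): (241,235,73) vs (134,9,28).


d = √[(R₁-R₂)² + (G₁-G₂)² + (B₁-B₂)²]
d = √[(241-134)² + (235-9)² + (73-28)²]
d = √[11449 + 51076 + 2025]
d = √64550
d ≈ 254.07


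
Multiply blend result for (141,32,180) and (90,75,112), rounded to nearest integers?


Multiply: C = A×B/255, rounded to nearest integer
R: 141×90/255 = 12690/255 ≈ 49.765 → 50
G: 32×75/255 = 2400/255 ≈ 9.412 → 9
B: 180×112/255 = 20160/255 ≈ 79.059 → 79
= RGB(50, 9, 79)


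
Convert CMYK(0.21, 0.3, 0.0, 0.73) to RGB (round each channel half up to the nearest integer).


R = 255 × (1-C) × (1-K) = 255 × 0.79 × 0.27 = 54.3915 → 54
G = 255 × (1-M) × (1-K) = 255 × 0.70 × 0.27 = 48.195 → 48
B = 255 × (1-Y) × (1-K) = 255 × 1.00 × 0.27 = 68.85 → 69
= RGB(54, 48, 69)


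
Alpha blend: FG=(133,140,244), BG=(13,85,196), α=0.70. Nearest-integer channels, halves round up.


C = α×F + (1-α)×B, with 1-α = 0.30
R: 0.70×133 + 0.30×13 = 93.10 + 3.90 = 97.00 → 97
G: 0.70×140 + 0.30×85 = 98.00 + 25.50 = 123.50 → 124
B: 0.70×244 + 0.30×196 = 170.80 + 58.80 = 229.60 → 230
= RGB(97, 124, 230)


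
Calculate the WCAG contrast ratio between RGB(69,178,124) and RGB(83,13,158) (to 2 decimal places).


Linearize each sRGB channel c=v/255: c/12.92 if c ≤ 0.04045 else ((c+0.055)/1.055)^2.4
L = 0.2126×R_lin + 0.7152×G_lin + 0.0722×B_lin
Color 1 (69,178,124):
  R=69: 69/255≈0.2706 > 0.04045 → ((0.2706+0.055)/1.055)^2.4 ≈ 0.05951
  G=178: 178/255≈0.6980 > 0.04045 → ((0.6980+0.055)/1.055)^2.4 ≈ 0.44520
  B=124: 124/255≈0.4863 > 0.04045 → ((0.4863+0.055)/1.055)^2.4 ≈ 0.20156
  L1 = 0.2126×0.05951 + 0.7152×0.44520 + 0.0722×0.20156 ≈ 0.34561
Color 2 (83,13,158):
  R=83: 83/255≈0.3255 > 0.04045 → ((0.3255+0.055)/1.055)^2.4 ≈ 0.08650
  G=13: 13/255≈0.0510 > 0.04045 → ((0.0510+0.055)/1.055)^2.4 ≈ 0.00402
  B=158: 158/255≈0.6196 > 0.04045 → ((0.6196+0.055)/1.055)^2.4 ≈ 0.34191
  L2 = 0.2126×0.08650 + 0.7152×0.00402 + 0.0722×0.34191 ≈ 0.04595
Lighter = 0.34561, Darker = 0.04595
Ratio = (L_lighter + 0.05) / (L_darker + 0.05)
Ratio = (0.34561 + 0.05) / (0.04595 + 0.05) = 0.39561 / 0.09595 ≈ 4.1229
Ratio ≈ 4.12:1


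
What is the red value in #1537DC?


Color: #1537DC
R = 15 = 21
G = 37 = 55
B = DC = 220
Red = 21


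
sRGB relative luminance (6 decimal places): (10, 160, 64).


Linearize each channel (sRGB transfer function): c = v/255; c_lin = c/12.92 if c ≤ 0.04045, else ((c+0.055)/1.055)^2.4
  R: 10/255 ≈ 0.039216 ≤ 0.04045 → 0.039216/12.92 ≈ 0.003035
  G: 160/255 ≈ 0.627451 > 0.04045 → ((0.627451+0.055)/1.055)^2.4 ≈ 0.351533
  B: 64/255 ≈ 0.250980 > 0.04045 → ((0.250980+0.055)/1.055)^2.4 ≈ 0.051269
R_lin = 0.003035, G_lin = 0.351533, B_lin = 0.051269
L = 0.2126×R + 0.7152×G + 0.0722×B
L = 0.2126×0.003035 + 0.7152×0.351533 + 0.0722×0.051269
L ≈ 0.255763


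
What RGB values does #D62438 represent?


D6 → 214 (R)
24 → 36 (G)
38 → 56 (B)
= RGB(214, 36, 56)


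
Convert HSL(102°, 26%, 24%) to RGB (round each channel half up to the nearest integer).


H=102°, S=0.26, L=0.24
C = (1-|2L-1|)×S = (1-|-0.52|)×0.26 = 0.1248
H' = H/60 = 102/60 ≈ 1.7000; X = C×(1-|H' mod 2 - 1|) = 0.03744
m = L - C/2 = 0.24 - 0.0624 = 0.1776
Sector ⌊H'⌋ = 1 → (R',G',B') = (0.03744, 0.1248, 0.0)
RGB = ((R'+m)×255, (G'+m)×255, (B'+m)×255) = (54.8352, 77.112, 45.288)
Round half up → RGB(55, 77, 45)


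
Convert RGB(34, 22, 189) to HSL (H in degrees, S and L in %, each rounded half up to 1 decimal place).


Normalize: R'=34/255≈0.1333, G'=22/255≈0.0863, B'=189/255≈0.7412
Max=189/255, Min=22/255, Δ=Max-Min=167/255
L = (Max+Min)/2 = (189+22)/510 = 211/510 = 0.41372… → L = 41.4%
L ≤ 0.5 → S = Δ/(Max+Min) = 167/(189+22) = 167/211 = 0.79146… → S = 79.1%
(the 1/255 factors cancel in S and H, so raw channel differences can be used)
Max is B' → H = 60 × ((R-G)/Δ + 4) = 60 × ((34-22)/167 + 4)
  12/167 + 4 = 0.0718… + 4 = 4.0718…
  H = 60 × 4.0718… = 244.311…° → H = 244.3°
= HSL(244.3°, 79.1%, 41.4%)


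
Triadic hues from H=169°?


Triadic: equally spaced at 120° intervals
H1 = 169°
H2 = (169 + 120) mod 360 = 289°
H3 = (169 + 240) mod 360 = 49°
Triadic = 169°, 289°, 49°


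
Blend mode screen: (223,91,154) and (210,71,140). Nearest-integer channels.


Screen: C = 255 - (255-A)×(255-B)/255, rounded to nearest integer
R: 255 - (255-223)×(255-210)/255 = 255 - 1440/255 ≈ 255 - 5.647 = 249.353 → 249
G: 255 - (255-91)×(255-71)/255 = 255 - 30176/255 ≈ 255 - 118.337 = 136.663 → 137
B: 255 - (255-154)×(255-140)/255 = 255 - 11615/255 ≈ 255 - 45.549 = 209.451 → 209
= RGB(249, 137, 209)


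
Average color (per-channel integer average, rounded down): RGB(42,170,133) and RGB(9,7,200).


Midpoint: each channel = ⌊(C₁+C₂)/2⌋
R: ⌊(42+9)/2⌋ = 25
G: ⌊(170+7)/2⌋ = 88
B: ⌊(133+200)/2⌋ = 166
= RGB(25, 88, 166)


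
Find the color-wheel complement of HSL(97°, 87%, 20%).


Complement = opposite side of color wheel = hue + 180°
H' = (97 + 180) mod 360 = 277°
S and L unchanged.
= HSL(277°, 87%, 20%)


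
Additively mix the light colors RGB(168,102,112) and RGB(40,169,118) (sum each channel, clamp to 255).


Additive: each channel = min(255, C₁+C₂)
R: 168+40 = 208 → 208
G: 102+169 = 271 → 255
B: 112+118 = 230 → 230
= RGB(208, 255, 230)


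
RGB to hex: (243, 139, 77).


R = 243 → F3 (hex)
G = 139 → 8B (hex)
B = 77 → 4D (hex)
Hex = #F38B4D


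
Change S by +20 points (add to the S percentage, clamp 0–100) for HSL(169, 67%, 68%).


Original S = 67%
Adjustment = +20 percentage points
New S = 67 + (20) = 87
Clamp to [0, 100] → 87
= HSL(169°, 87%, 68%)


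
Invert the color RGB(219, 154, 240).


Invert: (255-R, 255-G, 255-B)
R: 255-219 = 36
G: 255-154 = 101
B: 255-240 = 15
= RGB(36, 101, 15)


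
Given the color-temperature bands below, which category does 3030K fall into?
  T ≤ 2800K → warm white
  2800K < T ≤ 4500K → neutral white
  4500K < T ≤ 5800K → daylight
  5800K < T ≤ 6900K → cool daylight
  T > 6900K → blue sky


Temperature: 3030K
2800K < 3030K ≤ 4500K → neutral white
Classification: neutral white


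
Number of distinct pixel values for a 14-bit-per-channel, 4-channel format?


Total bits = 14 bits/channel × 4 channels = 56 bits
Distinct pixel values = 2^56
= 72,057,594,037,927,936 pixel values


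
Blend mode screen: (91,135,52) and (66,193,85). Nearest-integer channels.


Screen: C = 255 - (255-A)×(255-B)/255, rounded to nearest integer
R: 255 - (255-91)×(255-66)/255 = 255 - 30996/255 ≈ 255 - 121.553 = 133.447 → 133
G: 255 - (255-135)×(255-193)/255 = 255 - 7440/255 ≈ 255 - 29.176 = 225.824 → 226
B: 255 - (255-52)×(255-85)/255 = 255 - 34510/255 ≈ 255 - 135.333 = 119.667 → 120
= RGB(133, 226, 120)


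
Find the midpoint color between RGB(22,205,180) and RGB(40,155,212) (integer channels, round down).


Midpoint: each channel = ⌊(C₁+C₂)/2⌋
R: ⌊(22+40)/2⌋ = 31
G: ⌊(205+155)/2⌋ = 180
B: ⌊(180+212)/2⌋ = 196
= RGB(31, 180, 196)


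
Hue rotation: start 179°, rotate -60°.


New hue = (H + rotation) mod 360
New hue = (179 -60) mod 360
= 119 mod 360
= 119°


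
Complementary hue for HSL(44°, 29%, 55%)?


Complement = opposite side of color wheel = hue + 180°
H' = (44 + 180) mod 360 = 224°
S and L unchanged.
= HSL(224°, 29%, 55%)


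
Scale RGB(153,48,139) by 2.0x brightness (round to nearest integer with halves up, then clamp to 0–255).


Multiply each channel by 2.0, round half up, clamp to [0, 255]
R: 153×2.0 = 306 → clamp → 255
G: 48×2.0 = 96
B: 139×2.0 = 278 → clamp → 255
= RGB(255, 96, 255)


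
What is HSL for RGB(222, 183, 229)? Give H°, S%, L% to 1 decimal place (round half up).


Normalize: R'=222/255≈0.8706, G'=183/255≈0.7176, B'=229/255≈0.8980
Max=229/255, Min=183/255, Δ=Max-Min=46/255
L = (Max+Min)/2 = (229+183)/510 = 412/510 = 0.80784… → L = 80.8%
L > 0.5 → S = Δ/(2-Max-Min) = 46/(510-229-183) = 46/98 = 0.46938… → S = 46.9%
(the 1/255 factors cancel in S and H, so raw channel differences can be used)
Max is B' → H = 60 × ((R-G)/Δ + 4) = 60 × ((222-183)/46 + 4)
  39/46 + 4 = 0.8478… + 4 = 4.8478…
  H = 60 × 4.8478… = 290.869…° → H = 290.9°
= HSL(290.9°, 46.9%, 80.8%)


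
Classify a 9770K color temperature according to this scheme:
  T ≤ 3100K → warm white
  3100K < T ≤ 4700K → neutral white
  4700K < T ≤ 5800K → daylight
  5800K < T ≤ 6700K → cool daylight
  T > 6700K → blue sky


Temperature: 9770K
9770K > 6700K → blue sky
Classification: blue sky


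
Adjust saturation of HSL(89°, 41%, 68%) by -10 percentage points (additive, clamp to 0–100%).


Original S = 41%
Adjustment = -10 percentage points
New S = 41 + (-10) = 31
Clamp to [0, 100] → 31
= HSL(89°, 31%, 68%)


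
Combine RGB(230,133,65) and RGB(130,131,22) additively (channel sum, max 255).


Additive: each channel = min(255, C₁+C₂)
R: 230+130 = 360 → 255
G: 133+131 = 264 → 255
B: 65+22 = 87 → 87
= RGB(255, 255, 87)


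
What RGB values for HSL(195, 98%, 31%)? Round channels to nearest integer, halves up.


H=195°, S=0.98, L=0.31
C = (1-|2L-1|)×S = (1-|-0.38|)×0.98 = 0.6076
H' = H/60 = 195/60 ≈ 3.2500; X = C×(1-|H' mod 2 - 1|) = 0.4557
m = L - C/2 = 0.31 - 0.3038 = 0.0062
Sector ⌊H'⌋ = 3 → (R',G',B') = (0.0, 0.4557, 0.6076)
RGB = ((R'+m)×255, (G'+m)×255, (B'+m)×255) = (1.581, 117.7845, 156.519)
Round half up → RGB(2, 118, 157)


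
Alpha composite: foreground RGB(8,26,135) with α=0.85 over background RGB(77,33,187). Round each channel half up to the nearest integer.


C = α×F + (1-α)×B, with 1-α = 0.15
R: 0.85×8 + 0.15×77 = 6.80 + 11.55 = 18.35 → 18
G: 0.85×26 + 0.15×33 = 22.10 + 4.95 = 27.05 → 27
B: 0.85×135 + 0.15×187 = 114.75 + 28.05 = 142.80 → 143
= RGB(18, 27, 143)


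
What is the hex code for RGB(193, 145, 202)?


R = 193 → C1 (hex)
G = 145 → 91 (hex)
B = 202 → CA (hex)
Hex = #C191CA


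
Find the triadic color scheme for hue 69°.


Triadic: equally spaced at 120° intervals
H1 = 69°
H2 = (69 + 120) mod 360 = 189°
H3 = (69 + 240) mod 360 = 309°
Triadic = 69°, 189°, 309°


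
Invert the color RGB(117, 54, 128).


Invert: (255-R, 255-G, 255-B)
R: 255-117 = 138
G: 255-54 = 201
B: 255-128 = 127
= RGB(138, 201, 127)


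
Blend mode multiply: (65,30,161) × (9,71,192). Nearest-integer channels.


Multiply: C = A×B/255, rounded to nearest integer
R: 65×9/255 = 585/255 ≈ 2.294 → 2
G: 30×71/255 = 2130/255 ≈ 8.353 → 8
B: 161×192/255 = 30912/255 ≈ 121.224 → 121
= RGB(2, 8, 121)


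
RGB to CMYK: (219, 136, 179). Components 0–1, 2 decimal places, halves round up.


R'=219/255≈0.8588, G'=136/255≈0.5333, B'=179/255≈0.7020
K = 1 - max(R',G',B') = 1 - 219/255 = 36/255 = 0.14117… → 0.14
(1-R'-K)/(1-K) simplifies to (max-R)/max with max = 219:
C = (219-219)/219 = 0/219 = 0 → 0.00
M = (219-136)/219 = 83/219 = 0.37899… → 0.38
Y = (219-179)/219 = 40/219 = 0.18264… → 0.18
= CMYK(0.00, 0.38, 0.18, 0.14)


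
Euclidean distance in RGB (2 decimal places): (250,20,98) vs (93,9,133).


d = √[(R₁-R₂)² + (G₁-G₂)² + (B₁-B₂)²]
d = √[(250-93)² + (20-9)² + (98-133)²]
d = √[24649 + 121 + 1225]
d = √25995
d ≈ 161.23


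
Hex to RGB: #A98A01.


A9 → 169 (R)
8A → 138 (G)
01 → 1 (B)
= RGB(169, 138, 1)


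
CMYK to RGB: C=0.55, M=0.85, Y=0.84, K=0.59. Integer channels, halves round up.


R = 255 × (1-C) × (1-K) = 255 × 0.45 × 0.41 = 47.0475 → 47
G = 255 × (1-M) × (1-K) = 255 × 0.15 × 0.41 = 15.6825 → 16
B = 255 × (1-Y) × (1-K) = 255 × 0.16 × 0.41 = 16.728 → 17
= RGB(47, 16, 17)


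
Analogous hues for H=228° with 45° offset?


Base hue: 228°
Left analog: (228 - 45) mod 360 = 183°
Right analog: (228 + 45) mod 360 = 273°
Analogous hues = 183° and 273°


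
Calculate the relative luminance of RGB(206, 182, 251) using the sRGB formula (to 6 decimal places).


Linearize each channel (sRGB transfer function): c = v/255; c_lin = c/12.92 if c ≤ 0.04045, else ((c+0.055)/1.055)^2.4
  R: 206/255 ≈ 0.807843 > 0.04045 → ((0.807843+0.055)/1.055)^2.4 ≈ 0.617207
  G: 182/255 ≈ 0.713725 > 0.04045 → ((0.713725+0.055)/1.055)^2.4 ≈ 0.467784
  B: 251/255 ≈ 0.984314 > 0.04045 → ((0.984314+0.055)/1.055)^2.4 ≈ 0.964686
R_lin = 0.617207, G_lin = 0.467784, B_lin = 0.964686
L = 0.2126×R + 0.7152×G + 0.0722×B
L = 0.2126×0.617207 + 0.7152×0.467784 + 0.0722×0.964686
L ≈ 0.535427


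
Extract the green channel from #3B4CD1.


Color: #3B4CD1
R = 3B = 59
G = 4C = 76
B = D1 = 209
Green = 76


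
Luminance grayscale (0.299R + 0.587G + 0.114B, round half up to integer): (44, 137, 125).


Gray = 0.299×R + 0.587×G + 0.114×B
Gray = 0.299×44 + 0.587×137 + 0.114×125
Gray = 13.156 + 80.419 + 14.250
Gray = 107.825 → round half up → 108
Gray = 108


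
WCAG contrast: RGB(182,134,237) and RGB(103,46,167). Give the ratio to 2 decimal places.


Linearize each sRGB channel c=v/255: c/12.92 if c ≤ 0.04045 else ((c+0.055)/1.055)^2.4
L = 0.2126×R_lin + 0.7152×G_lin + 0.0722×B_lin
Color 1 (182,134,237):
  R=182: 182/255≈0.7137 > 0.04045 → ((0.7137+0.055)/1.055)^2.4 ≈ 0.46778
  G=134: 134/255≈0.5255 > 0.04045 → ((0.5255+0.055)/1.055)^2.4 ≈ 0.23840
  B=237: 237/255≈0.9294 > 0.04045 → ((0.9294+0.055)/1.055)^2.4 ≈ 0.84687
  L1 = 0.2126×0.46778 + 0.7152×0.23840 + 0.0722×0.84687 ≈ 0.33110
Color 2 (103,46,167):
  R=103: 103/255≈0.4039 > 0.04045 → ((0.4039+0.055)/1.055)^2.4 ≈ 0.13563
  G=46: 46/255≈0.1804 > 0.04045 → ((0.1804+0.055)/1.055)^2.4 ≈ 0.02732
  B=167: 167/255≈0.6549 > 0.04045 → ((0.6549+0.055)/1.055)^2.4 ≈ 0.38643
  L2 = 0.2126×0.13563 + 0.7152×0.02732 + 0.0722×0.38643 ≈ 0.07628
Lighter = 0.33110, Darker = 0.07628
Ratio = (L_lighter + 0.05) / (L_darker + 0.05)
Ratio = (0.33110 + 0.05) / (0.07628 + 0.05) = 0.38110 / 0.12628 ≈ 3.0180
Ratio ≈ 3.02:1


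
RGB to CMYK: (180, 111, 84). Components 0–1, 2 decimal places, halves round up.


R'=180/255≈0.7059, G'=111/255≈0.4353, B'=84/255≈0.3294
K = 1 - max(R',G',B') = 1 - 180/255 = 75/255 = 0.29411… → 0.29
(1-R'-K)/(1-K) simplifies to (max-R)/max with max = 180:
C = (180-180)/180 = 0/180 = 0 → 0.00
M = (180-111)/180 = 69/180 = 0.38333… → 0.38
Y = (180-84)/180 = 96/180 = 0.53333… → 0.53
= CMYK(0.00, 0.38, 0.53, 0.29)


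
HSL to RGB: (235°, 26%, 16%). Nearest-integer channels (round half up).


H=235°, S=0.26, L=0.16
C = (1-|2L-1|)×S = (1-|-0.68|)×0.26 = 0.0832
H' = H/60 = 235/60 ≈ 3.9167; X = C×(1-|H' mod 2 - 1|) ≈ 0.0069
m = L - C/2 = 0.16 - 0.0416 = 0.1184
Sector ⌊H'⌋ = 3 → (R',G',B') = (0.0, ≈0.0069, 0.0832)
RGB = ((R'+m)×255, (G'+m)×255, (B'+m)×255) = (30.192, 31.96, 51.408)
Round half up → RGB(30, 32, 51)


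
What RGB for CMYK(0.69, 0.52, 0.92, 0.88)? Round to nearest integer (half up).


R = 255 × (1-C) × (1-K) = 255 × 0.31 × 0.12 = 9.486 → 9
G = 255 × (1-M) × (1-K) = 255 × 0.48 × 0.12 = 14.688 → 15
B = 255 × (1-Y) × (1-K) = 255 × 0.08 × 0.12 = 2.448 → 2
= RGB(9, 15, 2)


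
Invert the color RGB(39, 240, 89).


Invert: (255-R, 255-G, 255-B)
R: 255-39 = 216
G: 255-240 = 15
B: 255-89 = 166
= RGB(216, 15, 166)


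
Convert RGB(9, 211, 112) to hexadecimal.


R = 9 → 09 (hex)
G = 211 → D3 (hex)
B = 112 → 70 (hex)
Hex = #09D370


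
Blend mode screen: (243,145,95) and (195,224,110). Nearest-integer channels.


Screen: C = 255 - (255-A)×(255-B)/255, rounded to nearest integer
R: 255 - (255-243)×(255-195)/255 = 255 - 720/255 ≈ 255 - 2.824 = 252.176 → 252
G: 255 - (255-145)×(255-224)/255 = 255 - 3410/255 ≈ 255 - 13.373 = 241.627 → 242
B: 255 - (255-95)×(255-110)/255 = 255 - 23200/255 ≈ 255 - 90.980 = 164.020 → 164
= RGB(252, 242, 164)


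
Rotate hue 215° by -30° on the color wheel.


New hue = (H + rotation) mod 360
New hue = (215 -30) mod 360
= 185 mod 360
= 185°


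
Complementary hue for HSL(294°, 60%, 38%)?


Complement = opposite side of color wheel = hue + 180°
H' = (294 + 180) mod 360 = 114°
S and L unchanged.
= HSL(114°, 60%, 38%)


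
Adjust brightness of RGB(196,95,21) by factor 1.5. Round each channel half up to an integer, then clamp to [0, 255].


Multiply each channel by 1.5, round half up, clamp to [0, 255]
R: 196×1.5 = 294 → clamp → 255
G: 95×1.5 = 142.5 → round → 143
B: 21×1.5 = 31.5 → round → 32
= RGB(255, 143, 32)


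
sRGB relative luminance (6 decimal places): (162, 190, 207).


Linearize each channel (sRGB transfer function): c = v/255; c_lin = c/12.92 if c ≤ 0.04045, else ((c+0.055)/1.055)^2.4
  R: 162/255 ≈ 0.635294 > 0.04045 → ((0.635294+0.055)/1.055)^2.4 ≈ 0.361307
  G: 190/255 ≈ 0.745098 > 0.04045 → ((0.745098+0.055)/1.055)^2.4 ≈ 0.514918
  B: 207/255 ≈ 0.811765 > 0.04045 → ((0.811765+0.055)/1.055)^2.4 ≈ 0.623960
R_lin = 0.361307, G_lin = 0.514918, B_lin = 0.623960
L = 0.2126×R + 0.7152×G + 0.0722×B
L = 0.2126×0.361307 + 0.7152×0.514918 + 0.0722×0.623960
L ≈ 0.490133


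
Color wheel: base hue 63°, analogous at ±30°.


Base hue: 63°
Left analog: (63 - 30) mod 360 = 33°
Right analog: (63 + 30) mod 360 = 93°
Analogous hues = 33° and 93°


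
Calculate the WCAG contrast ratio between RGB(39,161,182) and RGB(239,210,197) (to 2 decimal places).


Linearize each sRGB channel c=v/255: c/12.92 if c ≤ 0.04045 else ((c+0.055)/1.055)^2.4
L = 0.2126×R_lin + 0.7152×G_lin + 0.0722×B_lin
Color 1 (39,161,182):
  R=39: 39/255≈0.1529 > 0.04045 → ((0.1529+0.055)/1.055)^2.4 ≈ 0.02029
  G=161: 161/255≈0.6314 > 0.04045 → ((0.6314+0.055)/1.055)^2.4 ≈ 0.35640
  B=182: 182/255≈0.7137 > 0.04045 → ((0.7137+0.055)/1.055)^2.4 ≈ 0.46778
  L1 = 0.2126×0.02029 + 0.7152×0.35640 + 0.0722×0.46778 ≈ 0.29298
Color 2 (239,210,197):
  R=239: 239/255≈0.9373 > 0.04045 → ((0.9373+0.055)/1.055)^2.4 ≈ 0.86316
  G=210: 210/255≈0.8235 > 0.04045 → ((0.8235+0.055)/1.055)^2.4 ≈ 0.64448
  B=197: 197/255≈0.7725 > 0.04045 → ((0.7725+0.055)/1.055)^2.4 ≈ 0.55834
  L2 = 0.2126×0.86316 + 0.7152×0.64448 + 0.0722×0.55834 ≈ 0.68475
Lighter = 0.68475, Darker = 0.29298
Ratio = (L_lighter + 0.05) / (L_darker + 0.05)
Ratio = (0.68475 + 0.05) / (0.29298 + 0.05) = 0.73475 / 0.34298 ≈ 2.1422
Ratio ≈ 2.14:1


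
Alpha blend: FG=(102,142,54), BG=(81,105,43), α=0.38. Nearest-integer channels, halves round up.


C = α×F + (1-α)×B, with 1-α = 0.62
R: 0.38×102 + 0.62×81 = 38.76 + 50.22 = 88.98 → 89
G: 0.38×142 + 0.62×105 = 53.96 + 65.10 = 119.06 → 119
B: 0.38×54 + 0.62×43 = 20.52 + 26.66 = 47.18 → 47
= RGB(89, 119, 47)


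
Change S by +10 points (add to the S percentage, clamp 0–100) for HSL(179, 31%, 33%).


Original S = 31%
Adjustment = +10 percentage points
New S = 31 + (10) = 41
Clamp to [0, 100] → 41
= HSL(179°, 41%, 33%)


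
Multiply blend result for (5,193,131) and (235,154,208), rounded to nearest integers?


Multiply: C = A×B/255, rounded to nearest integer
R: 5×235/255 = 1175/255 ≈ 4.608 → 5
G: 193×154/255 = 29722/255 ≈ 116.557 → 117
B: 131×208/255 = 27248/255 ≈ 106.855 → 107
= RGB(5, 117, 107)


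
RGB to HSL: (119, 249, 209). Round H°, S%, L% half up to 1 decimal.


Normalize: R'=119/255≈0.4667, G'=249/255≈0.9765, B'=209/255≈0.8196
Max=249/255, Min=119/255, Δ=Max-Min=130/255
L = (Max+Min)/2 = (249+119)/510 = 368/510 = 0.72156… → L = 72.2%
L > 0.5 → S = Δ/(2-Max-Min) = 130/(510-249-119) = 130/142 = 0.91549… → S = 91.5%
(the 1/255 factors cancel in S and H, so raw channel differences can be used)
Max is G' → H = 60 × ((B-R)/Δ + 2) = 60 × ((209-119)/130 + 2)
  90/130 + 2 = 0.6923… + 2 = 2.6923…
  H = 60 × 2.6923… = 161.538…° → H = 161.5°
= HSL(161.5°, 91.5%, 72.2%)


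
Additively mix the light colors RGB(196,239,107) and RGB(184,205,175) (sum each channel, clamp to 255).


Additive: each channel = min(255, C₁+C₂)
R: 196+184 = 380 → 255
G: 239+205 = 444 → 255
B: 107+175 = 282 → 255
= RGB(255, 255, 255)


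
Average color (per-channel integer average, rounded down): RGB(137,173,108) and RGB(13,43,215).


Midpoint: each channel = ⌊(C₁+C₂)/2⌋
R: ⌊(137+13)/2⌋ = 75
G: ⌊(173+43)/2⌋ = 108
B: ⌊(108+215)/2⌋ = 161
= RGB(75, 108, 161)


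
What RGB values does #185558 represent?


18 → 24 (R)
55 → 85 (G)
58 → 88 (B)
= RGB(24, 85, 88)


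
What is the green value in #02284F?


Color: #02284F
R = 02 = 2
G = 28 = 40
B = 4F = 79
Green = 40


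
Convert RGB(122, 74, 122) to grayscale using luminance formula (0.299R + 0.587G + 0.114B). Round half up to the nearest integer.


Gray = 0.299×R + 0.587×G + 0.114×B
Gray = 0.299×122 + 0.587×74 + 0.114×122
Gray = 36.478 + 43.438 + 13.908
Gray = 93.824 → round half up → 94
Gray = 94


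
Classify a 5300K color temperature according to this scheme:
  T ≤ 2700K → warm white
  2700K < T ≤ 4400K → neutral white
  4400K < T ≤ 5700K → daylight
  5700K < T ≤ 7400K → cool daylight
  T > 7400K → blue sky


Temperature: 5300K
4400K < 5300K ≤ 5700K → daylight
Classification: daylight


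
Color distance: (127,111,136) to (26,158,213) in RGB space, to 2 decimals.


d = √[(R₁-R₂)² + (G₁-G₂)² + (B₁-B₂)²]
d = √[(127-26)² + (111-158)² + (136-213)²]
d = √[10201 + 2209 + 5929]
d = √18339
d ≈ 135.42


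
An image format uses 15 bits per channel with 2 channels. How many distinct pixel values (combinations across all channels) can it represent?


Total bits = 15 bits/channel × 2 channels = 30 bits
Distinct pixel values = 2^30
= 1,073,741,824 pixel values


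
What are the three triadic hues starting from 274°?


Triadic: equally spaced at 120° intervals
H1 = 274°
H2 = (274 + 120) mod 360 = 34°
H3 = (274 + 240) mod 360 = 154°
Triadic = 274°, 34°, 154°


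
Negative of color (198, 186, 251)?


Invert: (255-R, 255-G, 255-B)
R: 255-198 = 57
G: 255-186 = 69
B: 255-251 = 4
= RGB(57, 69, 4)


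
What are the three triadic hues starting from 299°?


Triadic: equally spaced at 120° intervals
H1 = 299°
H2 = (299 + 120) mod 360 = 59°
H3 = (299 + 240) mod 360 = 179°
Triadic = 299°, 59°, 179°


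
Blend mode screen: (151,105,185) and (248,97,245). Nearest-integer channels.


Screen: C = 255 - (255-A)×(255-B)/255, rounded to nearest integer
R: 255 - (255-151)×(255-248)/255 = 255 - 728/255 ≈ 255 - 2.855 = 252.145 → 252
G: 255 - (255-105)×(255-97)/255 = 255 - 23700/255 ≈ 255 - 92.941 = 162.059 → 162
B: 255 - (255-185)×(255-245)/255 = 255 - 700/255 ≈ 255 - 2.745 = 252.255 → 252
= RGB(252, 162, 252)


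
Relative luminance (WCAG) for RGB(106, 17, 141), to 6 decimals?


Linearize each channel (sRGB transfer function): c = v/255; c_lin = c/12.92 if c ≤ 0.04045, else ((c+0.055)/1.055)^2.4
  R: 106/255 ≈ 0.415686 > 0.04045 → ((0.415686+0.055)/1.055)^2.4 ≈ 0.144128
  G: 17/255 ≈ 0.066667 > 0.04045 → ((0.066667+0.055)/1.055)^2.4 ≈ 0.005605
  B: 141/255 ≈ 0.552941 > 0.04045 → ((0.552941+0.055)/1.055)^2.4 ≈ 0.266356
R_lin = 0.144128, G_lin = 0.005605, B_lin = 0.266356
L = 0.2126×R + 0.7152×G + 0.0722×B
L = 0.2126×0.144128 + 0.7152×0.005605 + 0.0722×0.266356
L ≈ 0.053882


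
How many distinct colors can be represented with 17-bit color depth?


Colors = 2^bits = 2^17
= 131,072 colors


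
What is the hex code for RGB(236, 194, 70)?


R = 236 → EC (hex)
G = 194 → C2 (hex)
B = 70 → 46 (hex)
Hex = #ECC246


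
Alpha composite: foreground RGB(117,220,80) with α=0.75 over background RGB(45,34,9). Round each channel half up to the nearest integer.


C = α×F + (1-α)×B, with 1-α = 0.25
R: 0.75×117 + 0.25×45 = 87.75 + 11.25 = 99.00 → 99
G: 0.75×220 + 0.25×34 = 165.00 + 8.50 = 173.50 → 174
B: 0.75×80 + 0.25×9 = 60.00 + 2.25 = 62.25 → 62
= RGB(99, 174, 62)


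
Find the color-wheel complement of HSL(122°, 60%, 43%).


Complement = opposite side of color wheel = hue + 180°
H' = (122 + 180) mod 360 = 302°
S and L unchanged.
= HSL(302°, 60%, 43%)


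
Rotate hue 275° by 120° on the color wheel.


New hue = (H + rotation) mod 360
New hue = (275 + 120) mod 360
= 395 mod 360
= 35°


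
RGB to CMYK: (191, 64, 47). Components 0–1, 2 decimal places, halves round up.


R'=191/255≈0.7490, G'=64/255≈0.2510, B'=47/255≈0.1843
K = 1 - max(R',G',B') = 1 - 191/255 = 64/255 = 0.25098… → 0.25
(1-R'-K)/(1-K) simplifies to (max-R)/max with max = 191:
C = (191-191)/191 = 0/191 = 0 → 0.00
M = (191-64)/191 = 127/191 = 0.66492… → 0.66
Y = (191-47)/191 = 144/191 = 0.75392… → 0.75
= CMYK(0.00, 0.66, 0.75, 0.25)


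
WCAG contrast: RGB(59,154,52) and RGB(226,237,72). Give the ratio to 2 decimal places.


Linearize each sRGB channel c=v/255: c/12.92 if c ≤ 0.04045 else ((c+0.055)/1.055)^2.4
L = 0.2126×R_lin + 0.7152×G_lin + 0.0722×B_lin
Color 1 (59,154,52):
  R=59: 59/255≈0.2314 > 0.04045 → ((0.2314+0.055)/1.055)^2.4 ≈ 0.04374
  G=154: 154/255≈0.6039 > 0.04045 → ((0.6039+0.055)/1.055)^2.4 ≈ 0.32314
  B=52: 52/255≈0.2039 > 0.04045 → ((0.2039+0.055)/1.055)^2.4 ≈ 0.03434
  L1 = 0.2126×0.04374 + 0.7152×0.32314 + 0.0722×0.03434 ≈ 0.24289
Color 2 (226,237,72):
  R=226: 226/255≈0.8863 > 0.04045 → ((0.8863+0.055)/1.055)^2.4 ≈ 0.76052
  G=237: 237/255≈0.9294 > 0.04045 → ((0.9294+0.055)/1.055)^2.4 ≈ 0.84687
  B=72: 72/255≈0.2824 > 0.04045 → ((0.2824+0.055)/1.055)^2.4 ≈ 0.06480
  L2 = 0.2126×0.76052 + 0.7152×0.84687 + 0.0722×0.06480 ≈ 0.77205
Lighter = 0.77205, Darker = 0.24289
Ratio = (L_lighter + 0.05) / (L_darker + 0.05)
Ratio = (0.77205 + 0.05) / (0.24289 + 0.05) = 0.82205 / 0.29289 ≈ 2.8067
Ratio ≈ 2.81:1
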